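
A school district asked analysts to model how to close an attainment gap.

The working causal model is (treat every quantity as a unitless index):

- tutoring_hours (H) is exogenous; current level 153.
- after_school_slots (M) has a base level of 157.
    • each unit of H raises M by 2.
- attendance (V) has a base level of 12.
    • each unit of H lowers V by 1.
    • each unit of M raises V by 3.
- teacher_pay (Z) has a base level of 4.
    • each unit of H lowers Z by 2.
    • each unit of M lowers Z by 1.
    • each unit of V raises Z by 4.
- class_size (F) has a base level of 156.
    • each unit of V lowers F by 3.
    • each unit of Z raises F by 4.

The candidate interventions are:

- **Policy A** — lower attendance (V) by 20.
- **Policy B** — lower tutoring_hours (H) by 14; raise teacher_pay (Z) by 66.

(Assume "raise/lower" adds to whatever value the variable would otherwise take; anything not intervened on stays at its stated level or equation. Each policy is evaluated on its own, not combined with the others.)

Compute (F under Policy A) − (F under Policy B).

Policy A (V − 20):
  H = 153
  M = 157 + 2·153 = 463
  V = 12 − 153 + 3·463 (−20 from intervention) = 1228
  Z = 4 − 2·153 − 463 + 4·1228 = 4147
  F = 156 − 3·1228 + 4·4147 = 13060
Policy B (H − 14, Z + 66):
  H = 153 − 14 = 139
  M = 157 + 2·139 = 435
  V = 12 − 139 + 3·435 = 1178
  Z = 4 − 2·139 − 435 + 4·1178 (+66 from intervention) = 4069
  F = 156 − 3·1178 + 4·4069 = 12898
F: 13060 − 12898 = 162

162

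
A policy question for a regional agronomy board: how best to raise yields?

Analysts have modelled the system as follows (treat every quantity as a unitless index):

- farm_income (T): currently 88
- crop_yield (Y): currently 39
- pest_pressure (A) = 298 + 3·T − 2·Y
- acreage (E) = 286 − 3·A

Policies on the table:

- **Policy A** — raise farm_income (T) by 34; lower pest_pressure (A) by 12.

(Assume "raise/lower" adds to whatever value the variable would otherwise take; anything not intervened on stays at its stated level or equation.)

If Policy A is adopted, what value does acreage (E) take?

Policy A (T + 34, A − 12):
  T = 88 + 34 = 122
  Y = 39
  A = 298 + 3·122 − 2·39 (−12 from intervention) = 574
  E = 286 − 3·574 = -1436

-1436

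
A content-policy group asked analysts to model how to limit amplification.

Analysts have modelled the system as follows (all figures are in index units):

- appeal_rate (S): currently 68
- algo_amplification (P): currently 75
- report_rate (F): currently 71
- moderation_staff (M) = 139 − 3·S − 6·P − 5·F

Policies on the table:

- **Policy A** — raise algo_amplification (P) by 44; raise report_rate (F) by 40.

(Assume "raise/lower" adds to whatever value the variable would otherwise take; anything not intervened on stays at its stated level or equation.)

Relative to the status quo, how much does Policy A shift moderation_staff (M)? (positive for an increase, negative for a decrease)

-464

Baseline:
  S = 68
  P = 75
  F = 71
  M = 139 − 3·68 − 6·75 − 5·71 = -870
Policy A (P + 44, F + 40):
  S = 68
  P = 75 + 44 = 119
  F = 71 + 40 = 111
  M = 139 − 3·68 − 6·119 − 5·111 = -1334
Change in M: -1334 − (-870) = -464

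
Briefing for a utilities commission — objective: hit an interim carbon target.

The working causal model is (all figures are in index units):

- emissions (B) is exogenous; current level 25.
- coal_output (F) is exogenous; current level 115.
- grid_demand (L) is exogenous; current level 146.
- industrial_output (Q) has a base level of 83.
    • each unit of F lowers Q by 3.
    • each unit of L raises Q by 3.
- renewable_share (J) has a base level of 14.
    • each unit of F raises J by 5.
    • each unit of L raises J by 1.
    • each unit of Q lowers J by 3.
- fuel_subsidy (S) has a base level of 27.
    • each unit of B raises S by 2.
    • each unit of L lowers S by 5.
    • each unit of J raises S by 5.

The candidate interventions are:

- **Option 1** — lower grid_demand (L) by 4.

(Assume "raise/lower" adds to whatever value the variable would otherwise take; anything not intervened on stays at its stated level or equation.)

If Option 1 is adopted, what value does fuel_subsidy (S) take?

Option 1 (L − 4):
  B = 25
  F = 115
  L = 146 − 4 = 142
  Q = 83 − 3·115 + 3·142 = 164
  J = 14 + 5·115 + 142 − 3·164 = 239
  S = 27 + 2·25 − 5·142 + 5·239 = 562

562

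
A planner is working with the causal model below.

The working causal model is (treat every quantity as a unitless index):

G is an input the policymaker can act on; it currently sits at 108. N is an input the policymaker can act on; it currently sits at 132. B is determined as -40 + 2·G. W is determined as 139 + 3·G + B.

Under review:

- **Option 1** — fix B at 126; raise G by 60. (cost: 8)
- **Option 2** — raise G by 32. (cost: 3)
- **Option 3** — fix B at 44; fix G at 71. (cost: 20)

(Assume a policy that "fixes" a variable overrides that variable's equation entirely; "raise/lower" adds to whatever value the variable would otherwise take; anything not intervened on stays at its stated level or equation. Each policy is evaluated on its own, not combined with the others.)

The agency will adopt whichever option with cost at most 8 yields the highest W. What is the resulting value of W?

Option 1 (B := 126, G + 60):
  G = 108 + 60 = 168
  B = 126
  W = 139 + 3·168 + 126 = 769
Option 2 (G + 32):
  G = 108 + 32 = 140
  B = -40 + 2·140 = 240
  W = 139 + 3·140 + 240 = 799
Comparing — Option 1: W=769, Option 2: W=799. Highest is 799 (Option 2).

799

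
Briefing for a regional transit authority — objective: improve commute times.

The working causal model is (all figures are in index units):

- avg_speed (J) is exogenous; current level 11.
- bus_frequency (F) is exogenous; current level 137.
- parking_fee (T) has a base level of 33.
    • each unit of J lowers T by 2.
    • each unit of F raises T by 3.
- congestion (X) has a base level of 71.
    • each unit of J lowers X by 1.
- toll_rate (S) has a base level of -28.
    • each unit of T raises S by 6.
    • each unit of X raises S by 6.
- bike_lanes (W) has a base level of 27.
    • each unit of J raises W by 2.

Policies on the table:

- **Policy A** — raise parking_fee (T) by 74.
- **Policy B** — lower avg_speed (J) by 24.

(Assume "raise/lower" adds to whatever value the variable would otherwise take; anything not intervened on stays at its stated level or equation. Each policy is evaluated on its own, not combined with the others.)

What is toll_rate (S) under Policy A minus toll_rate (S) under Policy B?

Policy A (T + 74):
  J = 11
  F = 137
  T = 33 − 2·11 + 3·137 (+74 from intervention) = 496
  X = 71 − 11 = 60
  S = -28 + 6·496 + 6·60 = 3308
Policy B (J − 24):
  J = 11 − 24 = -13
  F = 137
  T = 33 − 2·(-13) + 3·137 = 470
  X = 71 − (-13) = 84
  S = -28 + 6·470 + 6·84 = 3296
S: 3308 − 3296 = 12

12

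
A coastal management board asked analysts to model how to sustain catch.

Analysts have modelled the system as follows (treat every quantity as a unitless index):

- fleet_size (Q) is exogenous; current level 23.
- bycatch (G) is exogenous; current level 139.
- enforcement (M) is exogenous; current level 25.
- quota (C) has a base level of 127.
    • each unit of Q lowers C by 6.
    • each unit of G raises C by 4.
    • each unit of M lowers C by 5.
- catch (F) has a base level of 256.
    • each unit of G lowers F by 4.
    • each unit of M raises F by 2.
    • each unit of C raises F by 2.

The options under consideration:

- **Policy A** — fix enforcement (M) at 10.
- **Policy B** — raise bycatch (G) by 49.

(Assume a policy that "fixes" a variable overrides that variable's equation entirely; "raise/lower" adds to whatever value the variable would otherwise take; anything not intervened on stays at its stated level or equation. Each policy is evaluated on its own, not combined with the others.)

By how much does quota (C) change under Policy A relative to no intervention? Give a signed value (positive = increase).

Baseline:
  Q = 23
  G = 139
  M = 25
  C = 127 − 6·23 + 4·139 − 5·25 = 420
Policy A (M := 10):
  Q = 23
  G = 139
  M = 10
  C = 127 − 6·23 + 4·139 − 5·10 = 495
Change in C: 495 − 420 = 75

75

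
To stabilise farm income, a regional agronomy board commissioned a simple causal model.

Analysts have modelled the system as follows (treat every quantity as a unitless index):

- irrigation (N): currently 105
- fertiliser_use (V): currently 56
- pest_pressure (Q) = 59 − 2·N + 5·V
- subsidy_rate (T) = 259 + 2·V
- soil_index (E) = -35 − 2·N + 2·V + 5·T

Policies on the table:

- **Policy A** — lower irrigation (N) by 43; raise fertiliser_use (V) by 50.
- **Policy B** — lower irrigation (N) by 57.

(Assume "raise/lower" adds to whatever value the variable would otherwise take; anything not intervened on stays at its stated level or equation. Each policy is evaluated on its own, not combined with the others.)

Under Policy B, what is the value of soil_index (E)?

Policy B (N − 57):
  N = 105 − 57 = 48
  V = 56
  T = 259 + 2·56 = 371
  E = -35 − 2·48 + 2·56 + 5·371 = 1836

1836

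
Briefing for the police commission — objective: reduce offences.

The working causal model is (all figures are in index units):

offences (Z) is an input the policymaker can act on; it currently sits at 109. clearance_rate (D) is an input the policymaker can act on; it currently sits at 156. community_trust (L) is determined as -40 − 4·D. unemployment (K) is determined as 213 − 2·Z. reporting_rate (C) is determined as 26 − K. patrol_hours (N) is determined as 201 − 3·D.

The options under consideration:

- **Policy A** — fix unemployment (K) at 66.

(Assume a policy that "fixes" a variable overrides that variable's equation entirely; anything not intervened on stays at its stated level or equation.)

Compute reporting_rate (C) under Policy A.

Policy A (K := 66):
  Z = 109
  K = 66
  C = 26 − 66 = -40

-40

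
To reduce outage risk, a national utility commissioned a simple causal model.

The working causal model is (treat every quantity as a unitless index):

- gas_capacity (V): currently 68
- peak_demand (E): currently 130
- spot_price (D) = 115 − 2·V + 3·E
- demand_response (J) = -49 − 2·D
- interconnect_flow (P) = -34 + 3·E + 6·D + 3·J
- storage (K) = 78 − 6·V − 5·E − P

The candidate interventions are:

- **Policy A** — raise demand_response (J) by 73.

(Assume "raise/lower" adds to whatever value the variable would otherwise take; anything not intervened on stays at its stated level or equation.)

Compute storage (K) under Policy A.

-1408

Policy A (J + 73):
  V = 68
  E = 130
  D = 115 − 2·68 + 3·130 = 369
  J = -49 − 2·369 (+73 from intervention) = -714
  P = -34 + 3·130 + 6·369 + 3·(-714) = 428
  K = 78 − 6·68 − 5·130 − 428 = -1408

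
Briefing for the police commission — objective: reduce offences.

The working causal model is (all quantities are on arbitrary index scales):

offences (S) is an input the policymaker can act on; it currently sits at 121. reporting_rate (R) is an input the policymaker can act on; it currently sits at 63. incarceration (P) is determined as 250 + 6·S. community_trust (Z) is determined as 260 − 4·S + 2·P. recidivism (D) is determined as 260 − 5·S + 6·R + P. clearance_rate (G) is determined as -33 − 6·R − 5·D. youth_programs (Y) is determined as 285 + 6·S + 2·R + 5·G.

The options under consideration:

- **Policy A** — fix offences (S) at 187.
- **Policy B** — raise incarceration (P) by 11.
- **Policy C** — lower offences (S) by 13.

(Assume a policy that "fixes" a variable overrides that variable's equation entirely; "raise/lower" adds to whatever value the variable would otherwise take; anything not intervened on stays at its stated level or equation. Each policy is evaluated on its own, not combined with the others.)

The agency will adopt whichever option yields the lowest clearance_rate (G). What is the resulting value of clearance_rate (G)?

Policy A (S := 187):
  S = 187
  R = 63
  P = 250 + 6·187 = 1372
  D = 260 − 5·187 + 6·63 + 1372 = 1075
  G = -33 − 6·63 − 5·1075 = -5786
Policy B (P + 11):
  S = 121
  R = 63
  P = 250 + 6·121 (+11 from intervention) = 987
  D = 260 − 5·121 + 6·63 + 987 = 1020
  G = -33 − 6·63 − 5·1020 = -5511
Policy C (S − 13):
  S = 121 − 13 = 108
  R = 63
  P = 250 + 6·108 = 898
  D = 260 − 5·108 + 6·63 + 898 = 996
  G = -33 − 6·63 − 5·996 = -5391
Comparing — Policy A: G=-5786, Policy B: G=-5511, Policy C: G=-5391. Lowest is -5786 (Policy A).

-5786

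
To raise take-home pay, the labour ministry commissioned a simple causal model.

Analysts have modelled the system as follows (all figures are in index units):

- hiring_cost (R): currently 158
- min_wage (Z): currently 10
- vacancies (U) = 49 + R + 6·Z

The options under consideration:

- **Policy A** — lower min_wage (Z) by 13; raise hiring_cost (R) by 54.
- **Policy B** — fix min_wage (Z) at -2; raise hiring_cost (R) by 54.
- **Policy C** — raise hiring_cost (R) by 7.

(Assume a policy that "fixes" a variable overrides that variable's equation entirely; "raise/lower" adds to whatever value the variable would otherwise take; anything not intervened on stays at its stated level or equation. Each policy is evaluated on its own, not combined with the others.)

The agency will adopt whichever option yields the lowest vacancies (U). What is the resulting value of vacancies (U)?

Policy A (Z − 13, R + 54):
  R = 158 + 54 = 212
  Z = 10 − 13 = -3
  U = 49 + 212 + 6·(-3) = 243
Policy B (Z := -2, R + 54):
  R = 158 + 54 = 212
  Z = -2
  U = 49 + 212 + 6·(-2) = 249
Policy C (R + 7):
  R = 158 + 7 = 165
  Z = 10
  U = 49 + 165 + 6·10 = 274
Comparing — Policy A: U=243, Policy B: U=249, Policy C: U=274. Lowest is 243 (Policy A).

243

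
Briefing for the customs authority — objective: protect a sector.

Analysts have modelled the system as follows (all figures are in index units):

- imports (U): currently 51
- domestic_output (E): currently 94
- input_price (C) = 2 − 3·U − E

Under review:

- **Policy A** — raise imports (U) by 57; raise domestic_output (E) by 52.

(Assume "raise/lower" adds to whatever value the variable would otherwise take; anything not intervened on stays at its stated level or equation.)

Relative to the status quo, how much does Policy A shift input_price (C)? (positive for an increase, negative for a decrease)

Baseline:
  U = 51
  E = 94
  C = 2 − 3·51 − 94 = -245
Policy A (U + 57, E + 52):
  U = 51 + 57 = 108
  E = 94 + 52 = 146
  C = 2 − 3·108 − 146 = -468
Change in C: -468 − (-245) = -223

-223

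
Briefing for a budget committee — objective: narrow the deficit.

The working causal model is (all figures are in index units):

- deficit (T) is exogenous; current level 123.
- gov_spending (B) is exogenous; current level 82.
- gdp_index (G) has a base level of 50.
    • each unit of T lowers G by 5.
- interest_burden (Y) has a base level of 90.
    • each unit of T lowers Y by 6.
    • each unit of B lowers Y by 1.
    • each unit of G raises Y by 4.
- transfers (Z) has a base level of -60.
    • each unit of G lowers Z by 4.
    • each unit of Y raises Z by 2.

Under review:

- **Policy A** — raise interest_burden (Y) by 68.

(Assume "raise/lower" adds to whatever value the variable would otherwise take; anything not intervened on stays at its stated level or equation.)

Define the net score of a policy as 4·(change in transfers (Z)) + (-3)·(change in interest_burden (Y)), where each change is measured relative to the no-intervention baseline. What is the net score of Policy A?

340

Baseline:
  T = 123
  B = 82
  G = 50 − 5·123 = -565
  Y = 90 − 6·123 − 82 + 4·(-565) = -2990
  Z = -60 − 4·(-565) + 2·(-2990) = -3780
Policy A (Y + 68):
  T = 123
  B = 82
  G = 50 − 5·123 = -565
  Y = 90 − 6·123 − 82 + 4·(-565) (+68 from intervention) = -2922
  Z = -60 − 4·(-565) + 2·(-2922) = -3644
ΔZ = -3644 − (-3780) = 136; ΔY = -2922 − (-2990) = 68
Score = 4·136 + (-3)·68 = 340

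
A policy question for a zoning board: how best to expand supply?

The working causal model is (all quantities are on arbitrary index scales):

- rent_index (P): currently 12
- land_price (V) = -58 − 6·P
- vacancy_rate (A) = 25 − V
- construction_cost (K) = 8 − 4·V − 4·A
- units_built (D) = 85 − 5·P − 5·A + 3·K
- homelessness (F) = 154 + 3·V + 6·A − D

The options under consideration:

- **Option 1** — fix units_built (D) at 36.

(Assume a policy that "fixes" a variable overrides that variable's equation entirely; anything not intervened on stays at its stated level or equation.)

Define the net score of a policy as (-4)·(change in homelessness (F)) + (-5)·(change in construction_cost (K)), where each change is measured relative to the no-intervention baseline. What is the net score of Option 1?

Baseline:
  P = 12
  V = -58 − 6·12 = -130
  A = 25 − (-130) = 155
  K = 8 − 4·(-130) − 4·155 = -92
  D = 85 − 5·12 − 5·155 + 3·(-92) = -1026
  F = 154 + 3·(-130) + 6·155 − (-1026) = 1720
Option 1 (D := 36):
  P = 12
  V = -58 − 6·12 = -130
  A = 25 − (-130) = 155
  K = 8 − 4·(-130) − 4·155 = -92
  D = 36
  F = 154 + 3·(-130) + 6·155 − 36 = 658
ΔF = 658 − 1720 = -1062; ΔK = -92 − (-92) = 0
Score = (-4)·(-1062) + (-5)·0 = 4248

4248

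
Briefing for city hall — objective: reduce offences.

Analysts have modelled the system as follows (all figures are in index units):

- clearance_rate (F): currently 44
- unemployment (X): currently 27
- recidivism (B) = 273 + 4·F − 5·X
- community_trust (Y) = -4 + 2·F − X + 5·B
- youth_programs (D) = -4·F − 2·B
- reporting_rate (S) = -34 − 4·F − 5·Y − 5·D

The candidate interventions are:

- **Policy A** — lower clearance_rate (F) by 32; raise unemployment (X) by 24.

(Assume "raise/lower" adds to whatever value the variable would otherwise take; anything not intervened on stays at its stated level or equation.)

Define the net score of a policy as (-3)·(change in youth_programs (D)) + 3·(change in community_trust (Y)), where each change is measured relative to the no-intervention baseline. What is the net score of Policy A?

-5856

Baseline:
  F = 44
  X = 27
  B = 273 + 4·44 − 5·27 = 314
  Y = -4 + 2·44 − 27 + 5·314 = 1627
  D = 0 − 4·44 − 2·314 = -804
Policy A (F − 32, X + 24):
  F = 44 − 32 = 12
  X = 27 + 24 = 51
  B = 273 + 4·12 − 5·51 = 66
  Y = -4 + 2·12 − 51 + 5·66 = 299
  D = 0 − 4·12 − 2·66 = -180
ΔD = -180 − (-804) = 624; ΔY = 299 − 1627 = -1328
Score = (-3)·624 + 3·(-1328) = -5856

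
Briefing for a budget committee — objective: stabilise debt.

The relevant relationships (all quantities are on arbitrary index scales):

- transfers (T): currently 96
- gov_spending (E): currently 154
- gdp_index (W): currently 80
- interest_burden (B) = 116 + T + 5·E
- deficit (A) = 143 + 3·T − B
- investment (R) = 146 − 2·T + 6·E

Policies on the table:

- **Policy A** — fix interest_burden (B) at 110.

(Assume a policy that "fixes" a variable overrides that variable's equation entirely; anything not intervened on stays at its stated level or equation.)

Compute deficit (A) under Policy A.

Policy A (B := 110):
  T = 96
  E = 154
  B = 110
  A = 143 + 3·96 − 110 = 321

321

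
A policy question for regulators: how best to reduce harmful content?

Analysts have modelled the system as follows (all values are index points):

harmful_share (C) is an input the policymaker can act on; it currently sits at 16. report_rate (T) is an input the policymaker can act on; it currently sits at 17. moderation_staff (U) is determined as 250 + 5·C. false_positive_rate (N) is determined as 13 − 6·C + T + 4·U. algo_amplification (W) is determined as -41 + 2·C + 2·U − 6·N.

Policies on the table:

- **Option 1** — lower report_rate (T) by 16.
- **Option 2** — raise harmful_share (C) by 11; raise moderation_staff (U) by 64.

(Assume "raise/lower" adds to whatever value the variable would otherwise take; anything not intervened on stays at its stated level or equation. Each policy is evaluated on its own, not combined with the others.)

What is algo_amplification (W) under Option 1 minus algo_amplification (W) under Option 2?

Option 1 (T − 16):
  C = 16
  T = 17 − 16 = 1
  U = 250 + 5·16 = 330
  N = 13 − 6·16 + 1 + 4·330 = 1238
  W = -41 + 2·16 + 2·330 − 6·1238 = -6777
Option 2 (C + 11, U + 64):
  C = 16 + 11 = 27
  T = 17
  U = 250 + 5·27 (+64 from intervention) = 449
  N = 13 − 6·27 + 17 + 4·449 = 1664
  W = -41 + 2·27 + 2·449 − 6·1664 = -9073
W: -6777 − (-9073) = 2296

2296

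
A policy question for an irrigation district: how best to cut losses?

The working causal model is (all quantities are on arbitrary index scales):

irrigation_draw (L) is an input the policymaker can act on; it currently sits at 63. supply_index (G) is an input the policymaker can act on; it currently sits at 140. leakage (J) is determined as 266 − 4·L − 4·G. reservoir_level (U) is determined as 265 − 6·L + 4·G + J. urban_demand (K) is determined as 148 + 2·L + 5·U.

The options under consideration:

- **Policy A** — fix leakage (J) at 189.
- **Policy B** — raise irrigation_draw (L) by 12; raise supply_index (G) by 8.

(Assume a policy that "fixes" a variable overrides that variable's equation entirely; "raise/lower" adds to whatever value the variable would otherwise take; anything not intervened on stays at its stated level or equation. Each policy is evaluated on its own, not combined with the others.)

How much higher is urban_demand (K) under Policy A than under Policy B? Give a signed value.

4251

Policy A (J := 189):
  L = 63
  G = 140
  J = 189
  U = 265 − 6·63 + 4·140 + 189 = 636
  K = 148 + 2·63 + 5·636 = 3454
Policy B (L + 12, G + 8):
  L = 63 + 12 = 75
  G = 140 + 8 = 148
  J = 266 − 4·75 − 4·148 = -626
  U = 265 − 6·75 + 4·148 + (-626) = -219
  K = 148 + 2·75 + 5·(-219) = -797
K: 3454 − (-797) = 4251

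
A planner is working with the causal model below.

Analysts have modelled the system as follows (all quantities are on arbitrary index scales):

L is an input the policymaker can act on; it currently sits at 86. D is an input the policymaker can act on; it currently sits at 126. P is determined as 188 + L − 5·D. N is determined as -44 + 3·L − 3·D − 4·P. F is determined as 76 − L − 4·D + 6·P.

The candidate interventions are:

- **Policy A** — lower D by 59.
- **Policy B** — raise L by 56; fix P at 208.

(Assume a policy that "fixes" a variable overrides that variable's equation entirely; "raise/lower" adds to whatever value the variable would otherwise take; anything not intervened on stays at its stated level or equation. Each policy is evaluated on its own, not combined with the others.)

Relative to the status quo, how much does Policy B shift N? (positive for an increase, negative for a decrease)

-2088

Baseline:
  L = 86
  D = 126
  P = 188 + 86 − 5·126 = -356
  N = -44 + 3·86 − 3·126 − 4·(-356) = 1260
Policy B (L + 56, P := 208):
  L = 86 + 56 = 142
  D = 126
  P = 208
  N = -44 + 3·142 − 3·126 − 4·208 = -828
Change in N: -828 − 1260 = -2088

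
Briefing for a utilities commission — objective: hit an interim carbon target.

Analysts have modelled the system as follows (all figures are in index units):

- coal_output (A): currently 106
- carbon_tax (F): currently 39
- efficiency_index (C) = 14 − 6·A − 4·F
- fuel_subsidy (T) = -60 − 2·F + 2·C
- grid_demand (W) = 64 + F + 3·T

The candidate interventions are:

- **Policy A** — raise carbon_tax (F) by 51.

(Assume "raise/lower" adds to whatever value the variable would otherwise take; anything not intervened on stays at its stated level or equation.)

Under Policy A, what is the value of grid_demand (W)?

-6458

Policy A (F + 51):
  A = 106
  F = 39 + 51 = 90
  C = 14 − 6·106 − 4·90 = -982
  T = -60 − 2·90 + 2·(-982) = -2204
  W = 64 + 90 + 3·(-2204) = -6458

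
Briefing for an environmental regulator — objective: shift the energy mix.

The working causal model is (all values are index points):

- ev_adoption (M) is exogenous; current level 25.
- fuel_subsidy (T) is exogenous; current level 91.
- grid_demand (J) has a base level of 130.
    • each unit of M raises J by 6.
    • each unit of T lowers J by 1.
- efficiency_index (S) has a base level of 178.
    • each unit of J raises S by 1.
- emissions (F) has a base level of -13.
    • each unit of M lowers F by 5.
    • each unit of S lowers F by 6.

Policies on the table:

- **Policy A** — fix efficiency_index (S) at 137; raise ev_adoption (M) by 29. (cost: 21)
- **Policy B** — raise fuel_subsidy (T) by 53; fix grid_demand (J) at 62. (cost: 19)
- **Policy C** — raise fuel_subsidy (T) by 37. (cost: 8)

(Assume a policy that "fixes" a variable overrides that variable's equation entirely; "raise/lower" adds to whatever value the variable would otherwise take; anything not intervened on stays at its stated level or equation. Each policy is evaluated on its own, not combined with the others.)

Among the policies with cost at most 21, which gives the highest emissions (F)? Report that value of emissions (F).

Policy A (S := 137, M + 29):
  M = 25 + 29 = 54
  T = 91
  J = 130 + 6·54 − 91 = 363
  S = 137
  F = -13 − 5·54 − 6·137 = -1105
Policy B (T + 53, J := 62):
  M = 25
  T = 91 + 53 = 144
  J = 62
  S = 178 + 62 = 240
  F = -13 − 5·25 − 6·240 = -1578
Policy C (T + 37):
  M = 25
  T = 91 + 37 = 128
  J = 130 + 6·25 − 128 = 152
  S = 178 + 152 = 330
  F = -13 − 5·25 − 6·330 = -2118
Comparing — Policy A: F=-1105, Policy B: F=-1578, Policy C: F=-2118. Highest is -1105 (Policy A).

-1105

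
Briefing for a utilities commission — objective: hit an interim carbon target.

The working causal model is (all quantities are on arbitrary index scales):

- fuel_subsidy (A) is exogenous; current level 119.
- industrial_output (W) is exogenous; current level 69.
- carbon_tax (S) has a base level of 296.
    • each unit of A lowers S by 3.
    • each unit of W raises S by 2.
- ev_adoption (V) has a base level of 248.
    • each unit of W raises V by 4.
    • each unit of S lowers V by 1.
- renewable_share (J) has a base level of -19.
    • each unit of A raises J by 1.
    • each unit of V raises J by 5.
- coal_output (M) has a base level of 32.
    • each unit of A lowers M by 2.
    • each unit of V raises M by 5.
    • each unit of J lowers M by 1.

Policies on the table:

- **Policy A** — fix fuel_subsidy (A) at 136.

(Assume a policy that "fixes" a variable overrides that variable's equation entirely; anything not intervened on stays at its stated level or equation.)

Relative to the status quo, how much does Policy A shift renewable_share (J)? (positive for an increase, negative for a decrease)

Baseline:
  A = 119
  W = 69
  S = 296 − 3·119 + 2·69 = 77
  V = 248 + 4·69 − 77 = 447
  J = -19 + 119 + 5·447 = 2335
Policy A (A := 136):
  A = 136
  W = 69
  S = 296 − 3·136 + 2·69 = 26
  V = 248 + 4·69 − 26 = 498
  J = -19 + 136 + 5·498 = 2607
Change in J: 2607 − 2335 = 272

272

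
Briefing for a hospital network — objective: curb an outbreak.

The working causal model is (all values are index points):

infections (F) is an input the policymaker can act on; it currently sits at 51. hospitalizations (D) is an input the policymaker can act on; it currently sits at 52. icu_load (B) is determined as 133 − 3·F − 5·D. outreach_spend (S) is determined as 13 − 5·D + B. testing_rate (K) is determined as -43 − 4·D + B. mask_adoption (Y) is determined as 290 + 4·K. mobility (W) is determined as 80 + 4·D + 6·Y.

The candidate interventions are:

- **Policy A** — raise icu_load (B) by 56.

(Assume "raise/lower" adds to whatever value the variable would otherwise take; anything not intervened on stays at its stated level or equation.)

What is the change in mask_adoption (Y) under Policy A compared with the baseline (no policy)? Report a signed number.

Baseline:
  F = 51
  D = 52
  B = 133 − 3·51 − 5·52 = -280
  K = -43 − 4·52 + (-280) = -531
  Y = 290 + 4·(-531) = -1834
Policy A (B + 56):
  F = 51
  D = 52
  B = 133 − 3·51 − 5·52 (+56 from intervention) = -224
  K = -43 − 4·52 + (-224) = -475
  Y = 290 + 4·(-475) = -1610
Change in Y: -1610 − (-1834) = 224

224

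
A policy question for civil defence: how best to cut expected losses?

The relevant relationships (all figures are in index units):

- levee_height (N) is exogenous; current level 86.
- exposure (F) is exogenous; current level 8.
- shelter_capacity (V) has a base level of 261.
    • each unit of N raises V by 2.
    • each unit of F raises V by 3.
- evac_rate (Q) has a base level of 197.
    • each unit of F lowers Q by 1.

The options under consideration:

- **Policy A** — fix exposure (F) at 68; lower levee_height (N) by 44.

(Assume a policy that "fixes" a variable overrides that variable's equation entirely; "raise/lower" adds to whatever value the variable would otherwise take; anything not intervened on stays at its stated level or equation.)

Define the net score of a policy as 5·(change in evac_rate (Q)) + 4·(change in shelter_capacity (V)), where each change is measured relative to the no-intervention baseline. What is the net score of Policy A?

Baseline:
  N = 86
  F = 8
  V = 261 + 2·86 + 3·8 = 457
  Q = 197 − 8 = 189
Policy A (F := 68, N − 44):
  N = 86 − 44 = 42
  F = 68
  V = 261 + 2·42 + 3·68 = 549
  Q = 197 − 68 = 129
ΔQ = 129 − 189 = -60; ΔV = 549 − 457 = 92
Score = 5·(-60) + 4·92 = 68

68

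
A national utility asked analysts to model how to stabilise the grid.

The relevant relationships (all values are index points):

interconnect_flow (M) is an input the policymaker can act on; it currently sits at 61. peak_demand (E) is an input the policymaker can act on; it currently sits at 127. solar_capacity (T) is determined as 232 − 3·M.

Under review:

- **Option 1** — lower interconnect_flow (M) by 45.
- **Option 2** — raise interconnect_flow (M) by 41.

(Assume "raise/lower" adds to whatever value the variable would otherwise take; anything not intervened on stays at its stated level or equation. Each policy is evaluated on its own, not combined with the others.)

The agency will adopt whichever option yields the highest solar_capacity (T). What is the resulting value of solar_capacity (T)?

184

Option 1 (M − 45):
  M = 61 − 45 = 16
  T = 232 − 3·16 = 184
Option 2 (M + 41):
  M = 61 + 41 = 102
  T = 232 − 3·102 = -74
Comparing — Option 1: T=184, Option 2: T=-74. Highest is 184 (Option 1).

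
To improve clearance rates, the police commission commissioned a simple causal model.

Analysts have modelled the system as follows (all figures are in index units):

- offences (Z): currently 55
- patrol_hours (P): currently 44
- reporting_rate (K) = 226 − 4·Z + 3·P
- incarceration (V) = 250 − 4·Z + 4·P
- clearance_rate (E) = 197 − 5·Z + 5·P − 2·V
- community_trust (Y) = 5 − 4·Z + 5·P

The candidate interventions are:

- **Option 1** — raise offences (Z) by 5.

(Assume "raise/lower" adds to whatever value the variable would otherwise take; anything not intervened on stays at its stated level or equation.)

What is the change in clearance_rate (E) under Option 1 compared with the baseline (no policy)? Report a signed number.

Baseline:
  Z = 55
  P = 44
  V = 250 − 4·55 + 4·44 = 206
  E = 197 − 5·55 + 5·44 − 2·206 = -270
Option 1 (Z + 5):
  Z = 55 + 5 = 60
  P = 44
  V = 250 − 4·60 + 4·44 = 186
  E = 197 − 5·60 + 5·44 − 2·186 = -255
Change in E: -255 − (-270) = 15

15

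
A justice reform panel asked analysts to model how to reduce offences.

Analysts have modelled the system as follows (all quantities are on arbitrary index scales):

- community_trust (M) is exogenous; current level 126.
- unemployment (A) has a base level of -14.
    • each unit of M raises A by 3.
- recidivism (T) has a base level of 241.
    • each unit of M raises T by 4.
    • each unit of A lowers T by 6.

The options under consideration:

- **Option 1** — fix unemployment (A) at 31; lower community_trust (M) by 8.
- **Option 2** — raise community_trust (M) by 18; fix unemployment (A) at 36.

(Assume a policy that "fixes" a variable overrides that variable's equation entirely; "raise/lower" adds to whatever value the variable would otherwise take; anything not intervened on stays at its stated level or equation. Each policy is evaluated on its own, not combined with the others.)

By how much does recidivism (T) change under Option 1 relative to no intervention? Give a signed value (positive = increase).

1966

Baseline:
  M = 126
  A = -14 + 3·126 = 364
  T = 241 + 4·126 − 6·364 = -1439
Option 1 (A := 31, M − 8):
  M = 126 − 8 = 118
  A = 31
  T = 241 + 4·118 − 6·31 = 527
Change in T: 527 − (-1439) = 1966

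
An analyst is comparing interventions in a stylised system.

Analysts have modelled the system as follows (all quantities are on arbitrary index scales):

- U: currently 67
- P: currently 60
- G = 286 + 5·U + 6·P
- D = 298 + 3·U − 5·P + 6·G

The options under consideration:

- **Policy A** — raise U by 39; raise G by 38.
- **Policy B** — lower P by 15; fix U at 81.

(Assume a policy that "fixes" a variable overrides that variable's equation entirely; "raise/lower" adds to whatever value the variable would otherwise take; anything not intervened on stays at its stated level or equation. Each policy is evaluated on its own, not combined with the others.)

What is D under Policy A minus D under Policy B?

Policy A (U + 39, G + 38):
  U = 67 + 39 = 106
  P = 60
  G = 286 + 5·106 + 6·60 (+38 from intervention) = 1214
  D = 298 + 3·106 − 5·60 + 6·1214 = 7600
Policy B (P − 15, U := 81):
  U = 81
  P = 60 − 15 = 45
  G = 286 + 5·81 + 6·45 = 961
  D = 298 + 3·81 − 5·45 + 6·961 = 6082
D: 7600 − 6082 = 1518

1518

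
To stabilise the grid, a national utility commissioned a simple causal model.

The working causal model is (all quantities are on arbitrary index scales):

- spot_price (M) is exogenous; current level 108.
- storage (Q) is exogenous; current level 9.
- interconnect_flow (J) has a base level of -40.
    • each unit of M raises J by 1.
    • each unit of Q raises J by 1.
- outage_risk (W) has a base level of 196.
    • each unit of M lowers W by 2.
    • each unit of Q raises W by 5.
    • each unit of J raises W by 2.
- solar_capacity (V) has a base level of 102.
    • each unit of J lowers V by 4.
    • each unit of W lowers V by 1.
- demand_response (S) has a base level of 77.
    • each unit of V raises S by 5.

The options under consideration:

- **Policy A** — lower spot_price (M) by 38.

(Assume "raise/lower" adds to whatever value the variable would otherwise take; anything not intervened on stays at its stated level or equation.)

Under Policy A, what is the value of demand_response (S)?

Policy A (M − 38):
  M = 108 − 38 = 70
  Q = 9
  J = -40 + 70 + 9 = 39
  W = 196 − 2·70 + 5·9 + 2·39 = 179
  V = 102 − 4·39 − 179 = -233
  S = 77 + 5·(-233) = -1088

-1088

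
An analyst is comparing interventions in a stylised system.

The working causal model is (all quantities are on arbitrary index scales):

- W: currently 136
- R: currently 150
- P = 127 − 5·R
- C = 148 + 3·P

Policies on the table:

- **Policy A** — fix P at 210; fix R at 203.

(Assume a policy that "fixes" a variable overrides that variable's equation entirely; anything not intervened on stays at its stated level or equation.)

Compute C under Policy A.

Policy A (P := 210, R := 203):
  R = 203
  P = 210
  C = 148 + 3·210 = 778

778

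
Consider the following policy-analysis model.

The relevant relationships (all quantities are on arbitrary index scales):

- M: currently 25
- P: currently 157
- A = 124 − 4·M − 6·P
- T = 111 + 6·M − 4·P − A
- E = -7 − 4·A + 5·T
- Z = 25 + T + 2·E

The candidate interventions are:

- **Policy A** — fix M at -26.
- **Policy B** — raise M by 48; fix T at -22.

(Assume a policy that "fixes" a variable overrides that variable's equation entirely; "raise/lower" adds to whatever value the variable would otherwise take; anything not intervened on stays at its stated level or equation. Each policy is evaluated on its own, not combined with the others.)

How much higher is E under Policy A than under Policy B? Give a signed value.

Policy A (M := -26):
  M = -26
  P = 157
  A = 124 − 4·(-26) − 6·157 = -714
  T = 111 + 6·(-26) − 4·157 − (-714) = 41
  E = -7 − 4·(-714) + 5·41 = 3054
Policy B (M + 48, T := -22):
  M = 25 + 48 = 73
  P = 157
  A = 124 − 4·73 − 6·157 = -1110
  T = -22
  E = -7 − 4·(-1110) + 5·(-22) = 4323
E: 3054 − 4323 = -1269

-1269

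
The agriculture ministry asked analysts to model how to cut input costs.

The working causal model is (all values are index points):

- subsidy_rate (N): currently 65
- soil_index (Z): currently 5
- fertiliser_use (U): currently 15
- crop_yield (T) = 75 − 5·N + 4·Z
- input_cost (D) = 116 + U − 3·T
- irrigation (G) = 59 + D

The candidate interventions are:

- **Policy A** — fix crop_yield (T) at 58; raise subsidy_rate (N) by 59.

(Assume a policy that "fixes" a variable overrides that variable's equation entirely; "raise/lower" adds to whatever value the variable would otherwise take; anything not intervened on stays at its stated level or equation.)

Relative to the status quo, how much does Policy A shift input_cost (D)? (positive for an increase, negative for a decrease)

Baseline:
  N = 65
  Z = 5
  U = 15
  T = 75 − 5·65 + 4·5 = -230
  D = 116 + 15 − 3·(-230) = 821
Policy A (T := 58, N + 59):
  N = 65 + 59 = 124
  Z = 5
  U = 15
  T = 58
  D = 116 + 15 − 3·58 = -43
Change in D: -43 − 821 = -864

-864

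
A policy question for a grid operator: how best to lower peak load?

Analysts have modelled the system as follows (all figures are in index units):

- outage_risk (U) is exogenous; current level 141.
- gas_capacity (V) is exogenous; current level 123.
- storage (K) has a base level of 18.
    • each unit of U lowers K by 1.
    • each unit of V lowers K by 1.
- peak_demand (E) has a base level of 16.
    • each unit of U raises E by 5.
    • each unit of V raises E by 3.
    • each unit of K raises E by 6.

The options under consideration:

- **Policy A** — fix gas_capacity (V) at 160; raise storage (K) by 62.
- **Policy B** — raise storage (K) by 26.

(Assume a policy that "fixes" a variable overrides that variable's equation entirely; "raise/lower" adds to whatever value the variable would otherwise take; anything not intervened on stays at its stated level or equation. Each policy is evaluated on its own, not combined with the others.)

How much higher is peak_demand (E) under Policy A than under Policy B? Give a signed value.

105

Policy A (V := 160, K + 62):
  U = 141
  V = 160
  K = 18 − 141 − 160 (+62 from intervention) = -221
  E = 16 + 5·141 + 3·160 + 6·(-221) = -125
Policy B (K + 26):
  U = 141
  V = 123
  K = 18 − 141 − 123 (+26 from intervention) = -220
  E = 16 + 5·141 + 3·123 + 6·(-220) = -230
E: -125 − (-230) = 105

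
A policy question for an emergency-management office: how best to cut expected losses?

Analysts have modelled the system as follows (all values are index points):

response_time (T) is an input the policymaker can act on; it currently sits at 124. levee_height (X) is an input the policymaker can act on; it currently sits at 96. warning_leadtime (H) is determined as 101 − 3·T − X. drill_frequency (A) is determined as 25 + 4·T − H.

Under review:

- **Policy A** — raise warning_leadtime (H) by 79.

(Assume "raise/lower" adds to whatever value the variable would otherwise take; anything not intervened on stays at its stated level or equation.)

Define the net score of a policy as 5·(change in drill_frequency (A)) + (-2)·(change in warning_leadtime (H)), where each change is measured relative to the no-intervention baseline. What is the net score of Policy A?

-553

Baseline:
  T = 124
  X = 96
  H = 101 − 3·124 − 96 = -367
  A = 25 + 4·124 − (-367) = 888
Policy A (H + 79):
  T = 124
  X = 96
  H = 101 − 3·124 − 96 (+79 from intervention) = -288
  A = 25 + 4·124 − (-288) = 809
ΔA = 809 − 888 = -79; ΔH = -288 − (-367) = 79
Score = 5·(-79) + (-2)·79 = -553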